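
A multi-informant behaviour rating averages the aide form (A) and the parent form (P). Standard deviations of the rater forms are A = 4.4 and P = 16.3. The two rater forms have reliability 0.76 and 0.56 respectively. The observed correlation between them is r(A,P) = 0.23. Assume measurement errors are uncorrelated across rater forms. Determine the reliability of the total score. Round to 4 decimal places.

Var(A+P) = 4.4² + 16.3² + 2·[4.4·16.3·0.23] = 285.05 + 32.9912 = 318.041.
With uncorrelated errors the cross-covariances are all true-score covariance, so they carry over unchanged; only the diagonal terms shrink to ρᵢσᵢ².
True-score variance = [4.4²·0.76 + 16.3²·0.56] + 32.9912 = 163.5 + 32.9912 = 196.491.
Reliability = 196.491 / 318.041 = 0.6178.

0.6178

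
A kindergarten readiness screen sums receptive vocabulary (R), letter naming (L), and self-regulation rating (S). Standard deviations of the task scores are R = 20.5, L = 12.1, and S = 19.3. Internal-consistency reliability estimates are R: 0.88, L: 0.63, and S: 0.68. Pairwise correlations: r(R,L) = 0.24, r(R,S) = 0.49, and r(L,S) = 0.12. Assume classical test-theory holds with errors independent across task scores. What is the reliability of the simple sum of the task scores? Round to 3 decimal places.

Var(R+L+S) = 20.5² + 12.1² + 19.3² + 2·[20.5·12.1·0.24 + 20.5·19.3·0.49 + 12.1·19.3·0.12] = 939.15 + 562.848 = 1502.
Because errors are independent across components, Cov(Tᵢ,Tⱼ) = Cov(Xᵢ,Xⱼ); the off-diagonal part of the true-score variance is the same as above.
True-score variance = [20.5²·0.88 + 12.1²·0.63 + 19.3²·0.68] + 562.848 = 715.351 + 562.848 = 1278.2.
Reliability = 1278.2 / 1502 = 0.851.

0.851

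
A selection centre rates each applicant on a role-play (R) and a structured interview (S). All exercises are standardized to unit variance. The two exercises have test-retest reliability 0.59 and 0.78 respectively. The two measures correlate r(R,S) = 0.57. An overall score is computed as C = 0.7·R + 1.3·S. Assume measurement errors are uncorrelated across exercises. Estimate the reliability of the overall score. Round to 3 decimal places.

Var(C) = 0.7² + 1.3² + 2·[0.91·0.57] = 2.18 + 1.0374 = 3.2174.
With uncorrelated errors the cross-covariances are all true-score covariance, so they carry over unchanged; only the diagonal terms shrink to ρᵢσᵢ².
True-score variance = [0.7²·0.59 + 1.3²·0.78] + 1.0374 = 1.6073 + 1.0374 = 2.6447.
Reliability = 2.6447 / 3.2174 = 0.822.

0.822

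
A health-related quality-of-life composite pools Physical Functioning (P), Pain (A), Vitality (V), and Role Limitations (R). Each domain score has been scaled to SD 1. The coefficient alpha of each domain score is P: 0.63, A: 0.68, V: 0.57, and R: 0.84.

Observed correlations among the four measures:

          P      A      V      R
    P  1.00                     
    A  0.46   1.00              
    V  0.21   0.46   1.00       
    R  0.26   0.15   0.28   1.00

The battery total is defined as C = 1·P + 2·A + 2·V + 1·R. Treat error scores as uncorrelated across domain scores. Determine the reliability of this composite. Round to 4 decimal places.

0.8102

Var(C) = 1 + 2² + 2² + 1 + 2·[2·0.46 + 2·0.21 + 0.26 + 4·0.46 + 2·0.15 + 2·0.28] = 10 + 8.6 = 18.6.
Because errors are independent across components, Cov(Tᵢ,Tⱼ) = Cov(Xᵢ,Xⱼ); the off-diagonal part of the true-score variance is the same as above.
True-score variance = [0.63 + 2²·0.68 + 2²·0.57 + 0.84] + 8.6 = 6.47 + 8.6 = 15.07.
Reliability = 15.07 / 18.6 = 0.8102.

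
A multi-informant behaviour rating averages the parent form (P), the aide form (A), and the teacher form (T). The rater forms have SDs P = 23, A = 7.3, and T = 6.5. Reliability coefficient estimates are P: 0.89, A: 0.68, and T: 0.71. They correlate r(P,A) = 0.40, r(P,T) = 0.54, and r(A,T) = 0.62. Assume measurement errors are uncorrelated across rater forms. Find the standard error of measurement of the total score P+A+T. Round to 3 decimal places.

Var(total) = 624.54 + 354.618 = 979.158.
True-score variance = 537.045 + 354.618 = 891.663, so reliability = 0.9106.
Error variance = 979.158 − 891.663 = 87.4953; SEM = √87.4953 = 9.354.

9.354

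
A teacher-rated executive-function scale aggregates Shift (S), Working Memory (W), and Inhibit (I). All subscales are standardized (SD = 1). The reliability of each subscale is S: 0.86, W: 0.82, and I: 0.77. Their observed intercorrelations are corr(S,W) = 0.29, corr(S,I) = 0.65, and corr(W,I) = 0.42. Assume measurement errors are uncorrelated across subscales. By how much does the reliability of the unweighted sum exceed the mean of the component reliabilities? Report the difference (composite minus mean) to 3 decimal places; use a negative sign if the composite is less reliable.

0.087

Var(sum) = 3 + 2.72 = 5.72; true-score variance = 2.45 + 2.72 = 5.17; composite reliability = 0.9038.
Mean component reliability = 0.8167.
Difference = 0.9038 − 0.8167 = 0.087.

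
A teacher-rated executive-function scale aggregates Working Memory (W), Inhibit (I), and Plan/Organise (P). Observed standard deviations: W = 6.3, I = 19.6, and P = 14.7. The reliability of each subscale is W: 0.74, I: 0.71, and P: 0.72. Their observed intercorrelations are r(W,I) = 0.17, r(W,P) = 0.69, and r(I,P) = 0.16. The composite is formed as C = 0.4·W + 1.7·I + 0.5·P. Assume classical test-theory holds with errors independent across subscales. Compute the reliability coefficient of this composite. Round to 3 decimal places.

Var(C) = 0.4²·6.3² + 1.7²·19.6² + 0.5²·14.7² + 2·[0.68·6.3·19.6·0.17 + 0.2·6.3·14.7·0.69 + 0.85·19.6·14.7·0.16] = 1170.6 + 132.478 = 1303.07.
Under uncorrelated errors the observed covariances equal the true-score covariances, so only the own-variance terms attenuate.
True-score variance = [0.4²·6.3²·0.74 + 1.7²·19.6²·0.71 + 0.5²·14.7²·0.72] + 132.478 = 831.853 + 132.478 = 964.331.
Reliability = 964.331 / 1303.07 = 0.740.

0.740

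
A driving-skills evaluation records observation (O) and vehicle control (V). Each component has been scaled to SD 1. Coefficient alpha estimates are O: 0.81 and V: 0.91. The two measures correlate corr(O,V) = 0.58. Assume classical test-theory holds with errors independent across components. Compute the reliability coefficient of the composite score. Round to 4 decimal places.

0.9114

Var(O+V) = 2 + 2·[0.58] = 2 + 1.16 = 3.16.
Under uncorrelated errors the observed covariances equal the true-score covariances, so only the own-variance terms attenuate.
True-score variance = [0.81 + 0.91] + 1.16 = 1.72 + 1.16 = 2.88.
Reliability = 2.88 / 3.16 = 0.9114.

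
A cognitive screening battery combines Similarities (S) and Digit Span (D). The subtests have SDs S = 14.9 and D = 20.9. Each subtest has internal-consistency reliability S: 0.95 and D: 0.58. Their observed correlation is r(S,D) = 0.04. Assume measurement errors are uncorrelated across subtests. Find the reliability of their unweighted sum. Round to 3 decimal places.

Var(S+D) = 14.9² + 20.9² + 2·[14.9·20.9·0.04] = 658.82 + 24.9128 = 683.733.
With uncorrelated errors the cross-covariances are all true-score covariance, so they carry over unchanged; only the diagonal terms shrink to ρᵢσᵢ².
True-score variance = [14.9²·0.95 + 20.9²·0.58] + 24.9128 = 464.259 + 24.9128 = 489.172.
Reliability = 489.172 / 683.733 = 0.715.

0.715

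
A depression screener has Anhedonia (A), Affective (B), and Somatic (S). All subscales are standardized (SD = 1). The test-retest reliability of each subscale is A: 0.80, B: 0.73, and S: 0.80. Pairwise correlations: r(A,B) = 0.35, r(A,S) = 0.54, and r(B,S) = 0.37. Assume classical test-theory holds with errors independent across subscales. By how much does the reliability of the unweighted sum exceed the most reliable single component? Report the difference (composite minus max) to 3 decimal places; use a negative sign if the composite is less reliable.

0.079

Var(sum) = 3 + 2.52 = 5.52; true-score variance = 2.33 + 2.52 = 4.85; composite reliability = 0.8786.
Max component reliability = 0.8000.
Difference = 0.8786 − 0.8000 = 0.079.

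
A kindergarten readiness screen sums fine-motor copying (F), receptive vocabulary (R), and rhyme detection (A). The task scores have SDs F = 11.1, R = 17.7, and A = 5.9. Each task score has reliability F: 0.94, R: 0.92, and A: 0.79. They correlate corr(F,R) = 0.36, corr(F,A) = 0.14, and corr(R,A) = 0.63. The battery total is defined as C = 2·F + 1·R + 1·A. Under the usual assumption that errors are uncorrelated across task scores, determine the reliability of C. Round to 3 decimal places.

0.952

Var(C) = 2²·11.1² + 17.7² + 5.9² + 2·[2·11.1·17.7·0.36 + 2·11.1·5.9·0.14 + 17.7·5.9·0.63] = 840.94 + 451.173 = 1292.11.
Because errors are independent across components, Cov(Tᵢ,Tⱼ) = Cov(Xᵢ,Xⱼ); the off-diagonal part of the true-score variance is the same as above.
True-score variance = [2²·11.1²·0.94 + 17.7²·0.92 + 5.9²·0.79] + 451.173 = 778.996 + 451.173 = 1230.17.
Reliability = 1230.17 / 1292.11 = 0.952.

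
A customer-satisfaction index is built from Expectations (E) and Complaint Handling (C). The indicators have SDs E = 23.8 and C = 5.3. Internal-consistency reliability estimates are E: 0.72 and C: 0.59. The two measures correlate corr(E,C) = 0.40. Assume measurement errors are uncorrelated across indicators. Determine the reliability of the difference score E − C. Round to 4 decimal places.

Var(E−C) = 23.8² + 5.3² − 2·23.8·5.3·0.40 = 594.53 − 100.912 = 493.618.
Because errors are independent across components, Cov(Tᵢ,Tⱼ) = Cov(Xᵢ,Xⱼ); the off-diagonal part of the true-score variance is the same as above.
True-score variance = [23.8²·0.72 + 5.3²·0.59] − 100.912 = 424.41 − 100.912 = 323.498.
Reliability = 323.498 / 493.618 = 0.6554.

0.6554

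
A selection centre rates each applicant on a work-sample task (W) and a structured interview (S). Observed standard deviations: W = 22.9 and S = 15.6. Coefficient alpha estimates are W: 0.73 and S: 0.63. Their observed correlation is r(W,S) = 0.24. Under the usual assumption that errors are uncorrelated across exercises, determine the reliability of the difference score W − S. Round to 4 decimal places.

Var(W−S) = 22.9² + 15.6² − 2·22.9·15.6·0.24 = 767.77 − 171.475 = 596.295.
Because errors are independent across components, Cov(Tᵢ,Tⱼ) = Cov(Xᵢ,Xⱼ); the off-diagonal part of the true-score variance is the same as above.
True-score variance = [22.9²·0.73 + 15.6²·0.63] − 171.475 = 536.136 − 171.475 = 364.661.
Reliability = 364.661 / 596.295 = 0.6115.

0.6115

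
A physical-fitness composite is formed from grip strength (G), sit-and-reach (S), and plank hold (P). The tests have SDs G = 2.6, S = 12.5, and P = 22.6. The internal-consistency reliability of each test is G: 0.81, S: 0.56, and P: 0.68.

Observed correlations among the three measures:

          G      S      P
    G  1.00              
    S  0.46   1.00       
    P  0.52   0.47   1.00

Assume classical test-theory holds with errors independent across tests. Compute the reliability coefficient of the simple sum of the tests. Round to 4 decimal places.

0.7734

Var(G+S+P) = 2.6² + 12.5² + 22.6² + 2·[2.6·12.5·0.46 + 2.6·22.6·0.52 + 12.5·22.6·0.47] = 673.77 + 356.56 = 1030.33.
Under uncorrelated errors the observed covariances equal the true-score covariances, so only the own-variance terms attenuate.
True-score variance = [2.6²·0.81 + 12.5²·0.56 + 22.6²·0.68] + 356.56 = 440.292 + 356.56 = 796.853.
Reliability = 796.853 / 1030.33 = 0.7734.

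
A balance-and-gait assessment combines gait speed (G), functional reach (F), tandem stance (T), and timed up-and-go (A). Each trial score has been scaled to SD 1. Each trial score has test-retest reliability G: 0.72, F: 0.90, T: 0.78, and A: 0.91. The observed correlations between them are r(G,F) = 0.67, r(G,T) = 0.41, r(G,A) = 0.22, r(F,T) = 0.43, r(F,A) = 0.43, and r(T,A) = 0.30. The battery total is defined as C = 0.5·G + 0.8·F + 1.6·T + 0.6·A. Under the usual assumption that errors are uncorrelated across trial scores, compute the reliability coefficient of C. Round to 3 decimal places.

Var(C) = 0.5² + 0.8² + 1.6² + 0.6² + 2·[0.4·0.67 + 0.8·0.41 + 0.3·0.22 + 1.28·0.43 + 0.48·0.43 + 0.96·0.30] = 3.81 + 3.4136 = 7.2236.
Because errors are independent across components, Cov(Tᵢ,Tⱼ) = Cov(Xᵢ,Xⱼ); the off-diagonal part of the true-score variance is the same as above.
True-score variance = [0.5²·0.72 + 0.8²·0.90 + 1.6²·0.78 + 0.6²·0.91] + 3.4136 = 3.0804 + 3.4136 = 6.494.
Reliability = 6.494 / 7.2236 = 0.899.

0.899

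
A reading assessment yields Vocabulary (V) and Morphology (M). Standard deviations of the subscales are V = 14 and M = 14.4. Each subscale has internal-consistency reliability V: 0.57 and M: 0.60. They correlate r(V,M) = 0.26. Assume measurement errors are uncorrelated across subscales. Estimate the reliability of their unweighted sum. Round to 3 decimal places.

Var(V+M) = 14² + 14.4² + 2·[14·14.4·0.26] = 403.36 + 104.832 = 508.192.
Under uncorrelated errors the observed covariances equal the true-score covariances, so only the own-variance terms attenuate.
True-score variance = [14²·0.57 + 14.4²·0.60] + 104.832 = 236.136 + 104.832 = 340.968.
Reliability = 340.968 / 508.192 = 0.671.

0.671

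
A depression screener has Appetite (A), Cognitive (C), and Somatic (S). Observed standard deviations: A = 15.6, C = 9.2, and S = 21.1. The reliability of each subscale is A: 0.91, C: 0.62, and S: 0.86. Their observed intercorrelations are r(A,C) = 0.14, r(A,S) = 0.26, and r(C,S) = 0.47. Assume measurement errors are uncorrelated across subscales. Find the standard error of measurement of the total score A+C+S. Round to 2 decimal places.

Var(total) = 773.21 + 393.822 = 1167.03.
True-score variance = 656.815 + 393.822 = 1050.64, so reliability = 0.9003.
Error variance = 1167.03 − 1050.64 = 116.395; SEM = √116.395 = 10.79.

10.79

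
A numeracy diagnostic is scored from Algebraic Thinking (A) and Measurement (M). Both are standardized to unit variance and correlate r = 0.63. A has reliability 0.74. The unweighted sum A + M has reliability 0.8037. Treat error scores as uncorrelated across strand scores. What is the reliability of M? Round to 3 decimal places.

0.620

Var(A+M) = 2 + 2·0.63 = 3.260.
True-score variance = ρ_A + ρ_M + 2·0.63, so 0.8037 = (0.74 + ρ_M + 1.26) / 3.260.
ρ_M = 0.8037·3.260 − 0.74 − 1.26 = 0.620.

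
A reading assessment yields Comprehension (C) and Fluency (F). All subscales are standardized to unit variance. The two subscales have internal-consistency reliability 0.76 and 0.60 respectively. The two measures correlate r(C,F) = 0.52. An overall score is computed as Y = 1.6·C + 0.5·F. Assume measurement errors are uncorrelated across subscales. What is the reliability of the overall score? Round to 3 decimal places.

Var(Y) = 1.6² + 0.5² + 2·[0.8·0.52] = 2.81 + 0.832 = 3.642.
Under uncorrelated errors the observed covariances equal the true-score covariances, so only the own-variance terms attenuate.
True-score variance = [1.6²·0.76 + 0.5²·0.60] + 0.832 = 2.0956 + 0.832 = 2.9276.
Reliability = 2.9276 / 3.642 = 0.804.

0.804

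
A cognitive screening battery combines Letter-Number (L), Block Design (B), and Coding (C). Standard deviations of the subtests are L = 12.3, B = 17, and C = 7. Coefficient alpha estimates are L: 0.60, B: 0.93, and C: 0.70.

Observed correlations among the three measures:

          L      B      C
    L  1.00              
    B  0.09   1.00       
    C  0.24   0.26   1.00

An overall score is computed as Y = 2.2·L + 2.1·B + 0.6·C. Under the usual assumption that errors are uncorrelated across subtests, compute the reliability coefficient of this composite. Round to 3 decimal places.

0.834

Var(Y) = 2.2²·12.3² + 2.1²·17² + 0.6²·7² + 2·[4.62·12.3·17·0.09 + 1.32·12.3·7·0.24 + 1.26·17·7·0.26] = 2024.37 + 306.409 = 2330.78.
Under uncorrelated errors the observed covariances equal the true-score covariances, so only the own-variance terms attenuate.
True-score variance = [2.2²·12.3²·0.60 + 2.1²·17²·0.93 + 0.6²·7²·0.70] + 306.409 = 1636.97 + 306.409 = 1943.38.
Reliability = 1943.38 / 2330.78 = 0.834.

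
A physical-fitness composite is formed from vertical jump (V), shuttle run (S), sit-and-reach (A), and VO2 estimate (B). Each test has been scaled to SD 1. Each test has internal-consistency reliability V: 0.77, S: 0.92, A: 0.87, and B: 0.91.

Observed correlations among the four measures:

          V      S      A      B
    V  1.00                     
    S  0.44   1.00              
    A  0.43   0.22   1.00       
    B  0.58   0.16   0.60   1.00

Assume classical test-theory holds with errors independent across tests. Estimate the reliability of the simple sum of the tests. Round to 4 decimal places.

Var(V+S+A+B) = 4 + 2·[0.44 + 0.43 + 0.58 + 0.22 + 0.16 + 0.60] = 4 + 4.86 = 8.86.
Because errors are independent across components, Cov(Tᵢ,Tⱼ) = Cov(Xᵢ,Xⱼ); the off-diagonal part of the true-score variance is the same as above.
True-score variance = [0.77 + 0.92 + 0.87 + 0.91] + 4.86 = 3.47 + 4.86 = 8.33.
Reliability = 8.33 / 8.86 = 0.9402.

0.9402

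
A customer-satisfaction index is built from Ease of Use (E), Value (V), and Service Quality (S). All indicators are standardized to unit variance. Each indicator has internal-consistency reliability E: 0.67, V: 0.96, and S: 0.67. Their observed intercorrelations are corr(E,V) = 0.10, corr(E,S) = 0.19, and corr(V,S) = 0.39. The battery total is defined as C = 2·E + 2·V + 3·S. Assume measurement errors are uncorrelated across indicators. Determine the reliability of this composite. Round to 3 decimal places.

0.820

Var(C) = 2² + 2² + 3² + 2·[4·0.10 + 6·0.19 + 6·0.39] = 17 + 7.76 = 24.76.
With uncorrelated errors the cross-covariances are all true-score covariance, so they carry over unchanged; only the diagonal terms shrink to ρᵢσᵢ².
True-score variance = [2²·0.67 + 2²·0.96 + 3²·0.67] + 7.76 = 12.55 + 7.76 = 20.31.
Reliability = 20.31 / 24.76 = 0.820.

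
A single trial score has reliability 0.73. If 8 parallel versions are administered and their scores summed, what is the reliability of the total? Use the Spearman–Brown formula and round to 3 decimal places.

ρ_k = kρ / (1 + (k−1)ρ) = 8·0.73 / (1 + 7·0.73) = 5.840 / 6.110 = 0.956.

0.956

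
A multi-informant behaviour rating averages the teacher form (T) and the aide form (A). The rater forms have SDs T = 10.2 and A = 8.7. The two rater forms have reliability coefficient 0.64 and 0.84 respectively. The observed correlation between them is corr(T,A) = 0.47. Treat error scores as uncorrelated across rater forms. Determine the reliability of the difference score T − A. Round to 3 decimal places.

0.485

Var(T−A) = 10.2² + 8.7² − 2·10.2·8.7·0.47 = 179.73 − 83.4156 = 96.3144.
Under uncorrelated errors the observed covariances equal the true-score covariances, so only the own-variance terms attenuate.
True-score variance = [10.2²·0.64 + 8.7²·0.84] − 83.4156 = 130.165 − 83.4156 = 46.7496.
Reliability = 46.7496 / 96.3144 = 0.485.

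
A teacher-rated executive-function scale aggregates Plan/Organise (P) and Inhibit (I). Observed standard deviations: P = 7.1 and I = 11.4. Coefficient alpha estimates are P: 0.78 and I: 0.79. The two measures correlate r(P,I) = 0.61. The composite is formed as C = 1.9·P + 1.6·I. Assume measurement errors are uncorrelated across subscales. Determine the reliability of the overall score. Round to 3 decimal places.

Var(C) = 1.9²·7.1² + 1.6²·11.4² + 2·[3.04·7.1·11.4·0.61] = 514.678 + 300.19 = 814.868.
Because errors are independent across components, Cov(Tᵢ,Tⱼ) = Cov(Xᵢ,Xⱼ); the off-diagonal part of the true-score variance is the same as above.
True-score variance = [1.9²·7.1²·0.78 + 1.6²·11.4²·0.79] + 300.19 = 404.776 + 300.19 = 704.966.
Reliability = 704.966 / 814.868 = 0.865.

0.865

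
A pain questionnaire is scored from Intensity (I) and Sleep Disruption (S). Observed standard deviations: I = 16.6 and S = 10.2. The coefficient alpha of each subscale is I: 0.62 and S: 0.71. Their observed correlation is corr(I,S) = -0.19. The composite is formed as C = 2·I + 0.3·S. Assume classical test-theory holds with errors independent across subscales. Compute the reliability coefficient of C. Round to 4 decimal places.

Var(C) = 2²·16.6² + 0.3²·10.2² + 2·[0.6·16.6·10.2·(-0.19)] = 1111.6 − 38.605 = 1073.
With uncorrelated errors the cross-covariances are all true-score covariance, so they carry over unchanged; only the diagonal terms shrink to ρᵢσᵢ².
True-score variance = [2²·16.6²·0.62 + 0.3²·10.2²·0.71] − 38.605 = 690.037 − 38.605 = 651.432.
Reliability = 651.432 / 1073 = 0.6071.

0.6071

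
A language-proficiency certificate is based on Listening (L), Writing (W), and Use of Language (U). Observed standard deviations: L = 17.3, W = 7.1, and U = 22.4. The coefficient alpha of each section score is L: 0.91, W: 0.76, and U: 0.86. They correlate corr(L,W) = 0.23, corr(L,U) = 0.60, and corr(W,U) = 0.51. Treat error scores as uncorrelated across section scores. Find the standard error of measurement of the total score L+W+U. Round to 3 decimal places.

10.454

Var(total) = 851.46 + 683.747 = 1535.21.
True-score variance = 742.179 + 683.747 = 1425.93, so reliability = 0.9288.
Error variance = 1535.21 − 1425.93 = 109.281; SEM = √109.281 = 10.454.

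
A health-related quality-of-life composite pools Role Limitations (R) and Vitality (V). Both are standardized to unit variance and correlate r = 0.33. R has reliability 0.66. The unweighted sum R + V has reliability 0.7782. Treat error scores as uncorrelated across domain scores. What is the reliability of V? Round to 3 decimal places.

Var(R+V) = 2 + 2·0.33 = 2.660.
True-score variance = ρ_R + ρ_V + 2·0.33, so 0.7782 = (0.66 + ρ_V + 0.66) / 2.660.
ρ_V = 0.7782·2.660 − 0.66 − 0.66 = 0.750.

0.750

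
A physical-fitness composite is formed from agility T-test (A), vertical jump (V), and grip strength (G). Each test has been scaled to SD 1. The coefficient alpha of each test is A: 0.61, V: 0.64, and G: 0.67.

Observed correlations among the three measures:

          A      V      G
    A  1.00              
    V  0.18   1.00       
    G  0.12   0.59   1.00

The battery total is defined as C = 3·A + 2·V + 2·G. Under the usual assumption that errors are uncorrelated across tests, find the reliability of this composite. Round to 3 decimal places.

0.752

Var(C) = 3² + 2² + 2² + 2·[6·0.18 + 6·0.12 + 4·0.59] = 17 + 8.32 = 25.32.
Because errors are independent across components, Cov(Tᵢ,Tⱼ) = Cov(Xᵢ,Xⱼ); the off-diagonal part of the true-score variance is the same as above.
True-score variance = [3²·0.61 + 2²·0.64 + 2²·0.67] + 8.32 = 10.73 + 8.32 = 19.05.
Reliability = 19.05 / 25.32 = 0.752.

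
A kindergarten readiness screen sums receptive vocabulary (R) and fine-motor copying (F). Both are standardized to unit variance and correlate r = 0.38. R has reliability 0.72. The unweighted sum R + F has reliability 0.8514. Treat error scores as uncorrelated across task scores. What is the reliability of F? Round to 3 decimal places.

0.870

Var(R+F) = 2 + 2·0.38 = 2.760.
True-score variance = ρ_R + ρ_F + 2·0.38, so 0.8514 = (0.72 + ρ_F + 0.76) / 2.760.
ρ_F = 0.8514·2.760 − 0.72 − 0.76 = 0.870.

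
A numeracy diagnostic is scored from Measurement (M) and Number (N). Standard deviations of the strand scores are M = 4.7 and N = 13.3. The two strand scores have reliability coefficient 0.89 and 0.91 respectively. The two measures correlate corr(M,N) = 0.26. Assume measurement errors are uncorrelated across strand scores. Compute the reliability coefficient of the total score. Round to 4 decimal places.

0.9207

Var(M+N) = 4.7² + 13.3² + 2·[4.7·13.3·0.26] = 198.98 + 32.5052 = 231.485.
Because errors are independent across components, Cov(Tᵢ,Tⱼ) = Cov(Xᵢ,Xⱼ); the off-diagonal part of the true-score variance is the same as above.
True-score variance = [4.7²·0.89 + 13.3²·0.91] + 32.5052 = 180.63 + 32.5052 = 213.135.
Reliability = 213.135 / 231.485 = 0.9207.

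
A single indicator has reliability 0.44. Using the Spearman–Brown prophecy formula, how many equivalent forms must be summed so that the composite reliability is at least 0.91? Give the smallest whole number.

13

k ≥ ρ*(1−ρ₁)/(ρ₁(1−ρ*)) = 0.91·0.56 / (0.44·0.09) = 12.869.
Smallest integer k = 13.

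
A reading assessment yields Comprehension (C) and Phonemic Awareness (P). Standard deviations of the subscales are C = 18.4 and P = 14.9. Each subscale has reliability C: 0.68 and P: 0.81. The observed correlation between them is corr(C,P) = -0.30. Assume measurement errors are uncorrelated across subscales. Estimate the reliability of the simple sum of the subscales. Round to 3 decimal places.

0.620

Var(C+P) = 18.4² + 14.9² + 2·[18.4·14.9·(-0.30)] = 560.57 − 164.496 = 396.074.
Under uncorrelated errors the observed covariances equal the true-score covariances, so only the own-variance terms attenuate.
True-score variance = [18.4²·0.68 + 14.9²·0.81] − 164.496 = 410.049 − 164.496 = 245.553.
Reliability = 245.553 / 396.074 = 0.620.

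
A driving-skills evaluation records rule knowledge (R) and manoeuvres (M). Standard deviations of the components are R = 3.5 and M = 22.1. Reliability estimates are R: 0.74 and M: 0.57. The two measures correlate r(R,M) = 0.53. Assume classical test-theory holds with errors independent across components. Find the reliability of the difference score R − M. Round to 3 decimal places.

Var(R−M) = 3.5² + 22.1² − 2·3.5·22.1·0.53 = 500.66 − 81.991 = 418.669.
With uncorrelated errors the cross-covariances are all true-score covariance, so they carry over unchanged; only the diagonal terms shrink to ρᵢσᵢ².
True-score variance = [3.5²·0.74 + 22.1²·0.57] − 81.991 = 287.459 − 81.991 = 205.468.
Reliability = 205.468 / 418.669 = 0.491.

0.491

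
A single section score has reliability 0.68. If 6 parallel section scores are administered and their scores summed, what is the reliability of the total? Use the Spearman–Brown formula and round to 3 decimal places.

0.927

ρ_k = kρ / (1 + (k−1)ρ) = 6·0.68 / (1 + 5·0.68) = 4.080 / 4.400 = 0.927.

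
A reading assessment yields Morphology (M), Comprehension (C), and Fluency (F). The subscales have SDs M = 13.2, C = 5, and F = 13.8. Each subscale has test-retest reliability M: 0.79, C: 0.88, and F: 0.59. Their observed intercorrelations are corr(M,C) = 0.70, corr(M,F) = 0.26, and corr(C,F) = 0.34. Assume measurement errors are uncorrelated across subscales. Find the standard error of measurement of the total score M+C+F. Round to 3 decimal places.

Var(total) = 389.68 + 234.043 = 623.723.
True-score variance = 272.009 + 234.043 = 506.052, so reliability = 0.8113.
Error variance = 623.723 − 506.052 = 117.671; SEM = √117.671 = 10.848.

10.848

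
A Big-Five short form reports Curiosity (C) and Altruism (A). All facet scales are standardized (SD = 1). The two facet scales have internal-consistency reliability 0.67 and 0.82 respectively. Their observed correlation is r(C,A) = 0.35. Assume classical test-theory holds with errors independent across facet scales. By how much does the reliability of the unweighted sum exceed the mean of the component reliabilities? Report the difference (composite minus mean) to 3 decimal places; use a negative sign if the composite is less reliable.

0.066

Var(sum) = 2 + 0.7 = 2.7; true-score variance = 1.49 + 0.7 = 2.19; composite reliability = 0.8111.
Mean component reliability = 0.7450.
Difference = 0.8111 − 0.7450 = 0.066.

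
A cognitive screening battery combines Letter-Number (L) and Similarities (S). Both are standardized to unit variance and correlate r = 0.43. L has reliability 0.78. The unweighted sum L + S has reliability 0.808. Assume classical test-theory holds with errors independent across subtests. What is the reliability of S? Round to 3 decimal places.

0.671

Var(L+S) = 2 + 2·0.43 = 2.860.
True-score variance = ρ_L + ρ_S + 2·0.43, so 0.808 = (0.78 + ρ_S + 0.86) / 2.860.
ρ_S = 0.808·2.860 − 0.78 − 0.86 = 0.671.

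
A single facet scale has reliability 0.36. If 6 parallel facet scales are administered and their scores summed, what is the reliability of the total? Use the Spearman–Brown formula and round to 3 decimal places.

0.771

ρ_k = kρ / (1 + (k−1)ρ) = 6·0.36 / (1 + 5·0.36) = 2.160 / 2.800 = 0.771.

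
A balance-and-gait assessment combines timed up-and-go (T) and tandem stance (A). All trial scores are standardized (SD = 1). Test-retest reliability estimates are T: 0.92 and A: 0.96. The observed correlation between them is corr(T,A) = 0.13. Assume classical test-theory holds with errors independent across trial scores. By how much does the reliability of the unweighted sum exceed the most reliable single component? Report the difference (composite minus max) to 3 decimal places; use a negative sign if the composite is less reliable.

Var(sum) = 2 + 0.26 = 2.26; true-score variance = 1.88 + 0.26 = 2.14; composite reliability = 0.9469.
Max component reliability = 0.9600.
Difference = 0.9469 − 0.9600 = -0.013.

-0.013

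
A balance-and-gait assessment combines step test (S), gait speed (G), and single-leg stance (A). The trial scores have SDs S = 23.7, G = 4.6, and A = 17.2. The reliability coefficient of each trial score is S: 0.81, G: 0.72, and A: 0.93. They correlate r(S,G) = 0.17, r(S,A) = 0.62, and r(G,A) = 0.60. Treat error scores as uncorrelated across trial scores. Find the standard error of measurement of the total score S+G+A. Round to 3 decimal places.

11.548

Var(total) = 878.69 + 637.484 = 1516.17.
True-score variance = 745.335 + 637.484 = 1382.82, so reliability = 0.9120.
Error variance = 1516.17 − 1382.82 = 133.355; SEM = √133.355 = 11.548.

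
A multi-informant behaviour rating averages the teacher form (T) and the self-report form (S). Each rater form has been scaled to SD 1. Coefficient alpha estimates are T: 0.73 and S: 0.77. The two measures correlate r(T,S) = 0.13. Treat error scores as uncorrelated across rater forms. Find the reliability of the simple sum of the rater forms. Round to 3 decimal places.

Var(T+S) = 2 + 2·[0.13] = 2 + 0.26 = 2.26.
With uncorrelated errors the cross-covariances are all true-score covariance, so they carry over unchanged; only the diagonal terms shrink to ρᵢσᵢ².
True-score variance = [0.73 + 0.77] + 0.26 = 1.5 + 0.26 = 1.76.
Reliability = 1.76 / 2.26 = 0.779.

0.779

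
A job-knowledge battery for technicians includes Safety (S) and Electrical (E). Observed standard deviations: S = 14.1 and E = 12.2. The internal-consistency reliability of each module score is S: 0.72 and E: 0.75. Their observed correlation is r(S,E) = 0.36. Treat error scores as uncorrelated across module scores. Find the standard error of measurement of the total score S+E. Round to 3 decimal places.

9.637

Var(total) = 347.65 + 123.854 = 471.504.
True-score variance = 254.773 + 123.854 = 378.628, so reliability = 0.8030.
Error variance = 471.504 − 378.628 = 92.8768; SEM = √92.8768 = 9.637.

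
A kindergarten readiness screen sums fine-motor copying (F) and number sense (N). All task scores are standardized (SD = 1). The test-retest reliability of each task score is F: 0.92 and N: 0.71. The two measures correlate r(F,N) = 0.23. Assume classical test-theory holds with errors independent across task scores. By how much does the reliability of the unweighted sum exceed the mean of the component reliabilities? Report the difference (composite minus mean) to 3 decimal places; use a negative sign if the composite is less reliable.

0.035

Var(sum) = 2 + 0.46 = 2.46; true-score variance = 1.63 + 0.46 = 2.09; composite reliability = 0.8496.
Mean component reliability = 0.8150.
Difference = 0.8496 − 0.8150 = 0.035.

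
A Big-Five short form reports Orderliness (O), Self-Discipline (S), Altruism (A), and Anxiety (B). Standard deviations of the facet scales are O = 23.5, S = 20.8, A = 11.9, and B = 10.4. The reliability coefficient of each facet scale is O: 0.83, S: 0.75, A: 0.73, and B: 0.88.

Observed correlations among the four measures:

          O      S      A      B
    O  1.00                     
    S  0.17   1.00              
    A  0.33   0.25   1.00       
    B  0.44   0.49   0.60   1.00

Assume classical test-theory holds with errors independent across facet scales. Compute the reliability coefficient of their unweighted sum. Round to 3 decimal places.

0.889

Var(O+S+A+B) = 23.5² + 20.8² + 11.9² + 10.4² + 2·[23.5·20.8·0.17 + 23.5·11.9·0.33 + 23.5·10.4·0.44 + 20.8·11.9·0.25 + 20.8·10.4·0.49 + 11.9·10.4·0.60] = 1234.66 + 1050.1 = 2284.76.
With uncorrelated errors the cross-covariances are all true-score covariance, so they carry over unchanged; only the diagonal terms shrink to ρᵢσᵢ².
True-score variance = [23.5²·0.83 + 20.8²·0.75 + 11.9²·0.73 + 10.4²·0.88] + 1050.1 = 981.404 + 1050.1 = 2031.5.
Reliability = 2031.5 / 2284.76 = 0.889.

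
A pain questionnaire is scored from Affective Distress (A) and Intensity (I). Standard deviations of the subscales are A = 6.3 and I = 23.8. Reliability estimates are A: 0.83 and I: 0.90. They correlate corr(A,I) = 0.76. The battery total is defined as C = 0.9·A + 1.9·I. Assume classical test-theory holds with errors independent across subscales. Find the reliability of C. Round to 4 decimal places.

0.9149

Var(C) = 0.9²·6.3² + 1.9²·23.8² + 2·[1.71·6.3·23.8·0.76] = 2077 + 389.724 = 2466.72.
With uncorrelated errors the cross-covariances are all true-score covariance, so they carry over unchanged; only the diagonal terms shrink to ρᵢσᵢ².
True-score variance = [0.9²·6.3²·0.83 + 1.9²·23.8²·0.90] + 389.724 = 1867.05 + 389.724 = 2256.77.
Reliability = 2256.77 / 2466.72 = 0.9149.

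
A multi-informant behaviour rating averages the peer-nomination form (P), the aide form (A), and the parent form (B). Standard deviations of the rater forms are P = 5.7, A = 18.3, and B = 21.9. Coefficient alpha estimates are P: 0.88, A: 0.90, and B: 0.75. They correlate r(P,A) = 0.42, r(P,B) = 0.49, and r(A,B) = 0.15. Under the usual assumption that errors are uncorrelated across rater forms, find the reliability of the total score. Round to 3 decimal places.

Var(P+A+B) = 5.7² + 18.3² + 21.9² + 2·[5.7·18.3·0.42 + 5.7·21.9·0.49 + 18.3·21.9·0.15] = 846.99 + 330.185 = 1177.17.
With uncorrelated errors the cross-covariances are all true-score covariance, so they carry over unchanged; only the diagonal terms shrink to ρᵢσᵢ².
True-score variance = [5.7²·0.88 + 18.3²·0.90 + 21.9²·0.75] + 330.185 = 689.7 + 330.185 = 1019.88.
Reliability = 1019.88 / 1177.17 = 0.866.

0.866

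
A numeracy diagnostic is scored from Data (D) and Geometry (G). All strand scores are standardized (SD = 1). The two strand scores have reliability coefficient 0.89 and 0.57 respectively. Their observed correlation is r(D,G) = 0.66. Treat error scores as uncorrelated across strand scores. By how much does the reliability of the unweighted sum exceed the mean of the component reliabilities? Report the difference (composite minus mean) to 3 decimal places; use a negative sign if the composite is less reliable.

Var(sum) = 2 + 1.32 = 3.32; true-score variance = 1.46 + 1.32 = 2.78; composite reliability = 0.8373.
Mean component reliability = 0.7300.
Difference = 0.8373 − 0.7300 = 0.107.

0.107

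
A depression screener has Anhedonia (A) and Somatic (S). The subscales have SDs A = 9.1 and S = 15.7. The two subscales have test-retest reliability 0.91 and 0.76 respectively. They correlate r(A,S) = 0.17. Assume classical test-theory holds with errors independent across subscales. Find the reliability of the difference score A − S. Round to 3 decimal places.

0.763

Var(A−S) = 9.1² + 15.7² − 2·9.1·15.7·0.17 = 329.3 − 48.5758 = 280.724.
With uncorrelated errors the cross-covariances are all true-score covariance, so they carry over unchanged; only the diagonal terms shrink to ρᵢσᵢ².
True-score variance = [9.1²·0.91 + 15.7²·0.76] − 48.5758 = 262.689 − 48.5758 = 214.114.
Reliability = 214.114 / 280.724 = 0.763.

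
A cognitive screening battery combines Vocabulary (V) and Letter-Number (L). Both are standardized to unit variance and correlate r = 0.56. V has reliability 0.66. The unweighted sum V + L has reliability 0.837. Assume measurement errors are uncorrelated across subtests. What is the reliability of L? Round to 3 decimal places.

Var(V+L) = 2 + 2·0.56 = 3.120.
True-score variance = ρ_V + ρ_L + 2·0.56, so 0.837 = (0.66 + ρ_L + 1.12) / 3.120.
ρ_L = 0.837·3.120 − 0.66 − 1.12 = 0.831.

0.831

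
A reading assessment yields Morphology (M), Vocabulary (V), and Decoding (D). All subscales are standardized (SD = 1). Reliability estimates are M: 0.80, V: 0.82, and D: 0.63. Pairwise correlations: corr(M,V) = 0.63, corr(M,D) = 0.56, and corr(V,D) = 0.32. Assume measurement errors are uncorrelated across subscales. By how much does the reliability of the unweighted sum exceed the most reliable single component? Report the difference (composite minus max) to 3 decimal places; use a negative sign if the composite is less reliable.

Var(sum) = 3 + 3.02 = 6.02; true-score variance = 2.25 + 3.02 = 5.27; composite reliability = 0.8754.
Max component reliability = 0.8200.
Difference = 0.8754 − 0.8200 = 0.055.

0.055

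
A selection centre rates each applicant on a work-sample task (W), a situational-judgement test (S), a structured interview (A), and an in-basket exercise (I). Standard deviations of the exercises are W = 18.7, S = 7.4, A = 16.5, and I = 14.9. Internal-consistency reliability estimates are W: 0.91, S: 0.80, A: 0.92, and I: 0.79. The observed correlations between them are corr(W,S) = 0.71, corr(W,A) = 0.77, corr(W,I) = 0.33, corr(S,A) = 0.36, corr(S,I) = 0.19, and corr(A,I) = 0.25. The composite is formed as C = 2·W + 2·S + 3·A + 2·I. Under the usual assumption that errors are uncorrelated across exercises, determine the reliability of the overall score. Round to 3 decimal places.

0.949

Var(C) = 2²·18.7² + 2²·7.4² + 3²·16.5² + 2²·14.9² + 2·[4·18.7·7.4·0.71 + 6·18.7·16.5·0.77 + 4·18.7·14.9·0.33 + 6·7.4·16.5·0.36 + 4·7.4·14.9·0.19 + 6·16.5·14.9·0.25] = 4956.09 + 5805.2 = 10761.3.
Under uncorrelated errors the observed covariances equal the true-score covariances, so only the own-variance terms attenuate.
True-score variance = [2²·18.7²·0.91 + 2²·7.4²·0.80 + 3²·16.5²·0.92 + 2²·14.9²·0.79] + 5805.2 = 4403.89 + 5805.2 = 10209.1.
Reliability = 10209.1 / 10761.3 = 0.949.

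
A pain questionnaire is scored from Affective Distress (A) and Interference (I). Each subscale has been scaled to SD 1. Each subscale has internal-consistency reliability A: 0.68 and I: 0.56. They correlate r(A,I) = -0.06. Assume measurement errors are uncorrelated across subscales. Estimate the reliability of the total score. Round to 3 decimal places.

0.596

Var(A+I) = 2 + 2·[(-0.06)] = 2 − 0.12 = 1.88.
With uncorrelated errors the cross-covariances are all true-score covariance, so they carry over unchanged; only the diagonal terms shrink to ρᵢσᵢ².
True-score variance = [0.68 + 0.56] − 0.12 = 1.24 − 0.12 = 1.12.
Reliability = 1.12 / 1.88 = 0.596.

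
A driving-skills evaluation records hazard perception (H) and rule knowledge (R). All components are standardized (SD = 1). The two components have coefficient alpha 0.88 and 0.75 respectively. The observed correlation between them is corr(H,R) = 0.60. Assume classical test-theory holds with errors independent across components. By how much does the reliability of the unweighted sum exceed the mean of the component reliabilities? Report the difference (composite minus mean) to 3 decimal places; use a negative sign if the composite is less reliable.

Var(sum) = 2 + 1.2 = 3.2; true-score variance = 1.63 + 1.2 = 2.83; composite reliability = 0.8844.
Mean component reliability = 0.8150.
Difference = 0.8844 − 0.8150 = 0.069.

0.069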